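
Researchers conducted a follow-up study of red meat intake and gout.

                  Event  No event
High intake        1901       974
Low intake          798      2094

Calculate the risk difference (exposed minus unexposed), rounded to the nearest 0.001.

Cells: a = 1901, b = 974, c = 798, d = 2094.
Risk in exposed = 1901/2875 = 0.661217; risk in unexposed = 798/2892 = 0.275934.
Risk difference = 0.661217 − 0.275934 = 0.385284

0.385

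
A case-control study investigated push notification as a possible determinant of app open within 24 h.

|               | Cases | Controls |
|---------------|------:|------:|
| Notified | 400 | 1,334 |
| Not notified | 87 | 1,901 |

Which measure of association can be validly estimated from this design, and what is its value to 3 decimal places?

Cells: a = 400, b = 1334, c = 87, d = 1901.
This is a case-control study: participants were sampled on outcome status, so risks in the source population cannot be estimated directly — relative risk is not valid here. The odds ratio is the appropriate measure.
OR = (a·d)/(b·c) = (400 × 1901) / (1334 × 87) = 760400 / 116058 = 6.55190

6.552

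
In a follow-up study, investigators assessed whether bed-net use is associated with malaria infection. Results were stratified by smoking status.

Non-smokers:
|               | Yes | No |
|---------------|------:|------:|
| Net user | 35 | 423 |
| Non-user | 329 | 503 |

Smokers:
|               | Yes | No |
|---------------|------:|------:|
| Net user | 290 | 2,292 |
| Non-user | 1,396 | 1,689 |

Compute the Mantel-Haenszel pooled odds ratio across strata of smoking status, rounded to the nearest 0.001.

0.149

OR_MH = Σ(aᵢdᵢ/nᵢ) / Σ(bᵢcᵢ/nᵢ), where nᵢ is the stratum total.
Stratum 1 (Non-smokers): n = 1290; a·d/n = 35·503/1290 = 13.6473; b·c/n = 423·329/1290 = 107.8814
Stratum 2 (Smokers): n = 5667; a·d/n = 290·1689/5667 = 86.4320; b·c/n = 2292·1396/5667 = 564.6077
OR_MH = (13.6473 + 86.4320) / (107.8814 + 564.6077) = 100.0793 / 672.4891 = 0.14882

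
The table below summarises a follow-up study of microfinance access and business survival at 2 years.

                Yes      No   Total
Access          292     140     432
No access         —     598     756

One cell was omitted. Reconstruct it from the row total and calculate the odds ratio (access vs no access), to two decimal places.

7.89

The missing cell is in the unexposed row: 756 − 598 = 158.
So a = 292, b = 140, c = 158, d = 598.
OR = (a·d)/(b·c) = (292 × 598) / (140 × 158) = 174616 / 22120 = 7.89403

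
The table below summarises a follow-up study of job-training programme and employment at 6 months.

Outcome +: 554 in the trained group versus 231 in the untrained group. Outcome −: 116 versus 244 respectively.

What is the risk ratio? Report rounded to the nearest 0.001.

1.700

From the description: a = 554, b = 116, c = 231, d = 244.
Risk in exposed = 554/670 = 0.82687; risk in unexposed = 231/475 = 0.48632.
RR = 0.82687 / 0.48632 = 1.70026
The risk among the exposed is 1.70 times that among the unexposed.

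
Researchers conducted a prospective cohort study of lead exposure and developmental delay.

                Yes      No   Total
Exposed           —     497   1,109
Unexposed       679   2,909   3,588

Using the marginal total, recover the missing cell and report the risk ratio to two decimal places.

2.92

The missing cell is in the exposed row: 1109 − 497 = 612.
So a = 612, b = 497, c = 679, d = 2909.
RR = [a/(a+b)] / [c/(c+d)] = (612/1109) / (679/3588) = 0.55185/0.18924 = 2.91610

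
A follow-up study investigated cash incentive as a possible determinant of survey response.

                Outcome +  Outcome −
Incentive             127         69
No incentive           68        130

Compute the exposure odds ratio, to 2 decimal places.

Cells: a = 127, b = 69, c = 68, d = 130.
OR = (a·d)/(b·c) = (127 × 130) / (69 × 68) = 16510 / 4692 = 3.51876
The odds of survey response are about 3.52 times as high in the incentive group.

3.52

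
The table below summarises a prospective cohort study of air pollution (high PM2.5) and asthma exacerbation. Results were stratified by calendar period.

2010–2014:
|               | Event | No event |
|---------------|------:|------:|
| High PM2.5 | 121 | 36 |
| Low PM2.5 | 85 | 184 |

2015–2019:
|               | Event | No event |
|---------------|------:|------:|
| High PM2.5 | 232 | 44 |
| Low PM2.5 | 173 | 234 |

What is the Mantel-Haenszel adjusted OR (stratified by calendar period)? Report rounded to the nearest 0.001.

7.188

OR_MH = Σ(aᵢdᵢ/nᵢ) / Σ(bᵢcᵢ/nᵢ), where nᵢ is the stratum total.
Stratum 1 (2010–2014): n = 426; a·d/n = 121·184/426 = 52.2629; b·c/n = 36·85/426 = 7.1831
Stratum 2 (2015–2019): n = 683; a·d/n = 232·234/683 = 79.4846; b·c/n = 44·173/683 = 11.1449
OR_MH = (52.2629 + 79.4846) / (7.1831 + 11.1449) = 131.7475 / 18.3280 = 7.18830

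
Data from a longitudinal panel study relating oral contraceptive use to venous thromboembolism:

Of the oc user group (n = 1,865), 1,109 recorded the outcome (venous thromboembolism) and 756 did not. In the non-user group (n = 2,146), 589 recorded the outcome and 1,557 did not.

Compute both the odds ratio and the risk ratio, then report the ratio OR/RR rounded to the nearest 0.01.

From the description: a = 1109, b = 756, c = 589, d = 1557.
OR = (1109·1557)/(756·589) = 1726713/445284 = 3.87778
Risk in exposed = 1109/1865 = 0.59464; risk in unexposed = 589/2146 = 0.27446; RR = 2.16654
OR/RR = 3.87778 / 2.16654 = 1.78985
The outcome is not rare, so the OR lies further from 1 than the RR.

1.79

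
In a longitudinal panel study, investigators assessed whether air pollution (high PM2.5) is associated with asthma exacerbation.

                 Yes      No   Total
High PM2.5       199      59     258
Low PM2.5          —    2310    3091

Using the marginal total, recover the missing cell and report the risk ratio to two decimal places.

The missing cell is in the unexposed row: 3091 − 2310 = 781.
So a = 199, b = 59, c = 781, d = 2310.
RR = [a/(a+b)] / [c/(c+d)] = (199/258) / (781/3091) = 0.77132/0.25267 = 3.05268

3.05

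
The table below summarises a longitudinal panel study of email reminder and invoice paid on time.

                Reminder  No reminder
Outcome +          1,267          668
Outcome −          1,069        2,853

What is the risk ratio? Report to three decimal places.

2.859

Reading the table with exposure as columns: a = 1267 (Reminder, case), b = 1069 (Reminder, non-case), c = 668 (No reminder, case), d = 2853.
Risk in exposed = 1267/2336 = 0.54238; risk in unexposed = 668/3521 = 0.18972.
RR = 0.54238 / 0.18972 = 2.85886
The risk among the exposed is 2.86 times that among the unexposed.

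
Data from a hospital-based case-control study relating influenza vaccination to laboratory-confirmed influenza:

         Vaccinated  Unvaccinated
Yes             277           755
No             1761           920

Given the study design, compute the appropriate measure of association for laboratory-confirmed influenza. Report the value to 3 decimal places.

0.192

Reading the table with exposure as columns: a = 277 (Vaccinated, case), b = 1761 (Vaccinated, non-case), c = 755 (Unvaccinated, case), d = 920.
This is a hospital-based case-control study: participants were sampled on outcome status, so risks in the source population cannot be estimated directly — relative risk is not valid here. The odds ratio is the appropriate measure.
OR = (a·d)/(b·c) = (277 × 920) / (1761 × 755) = 254840 / 1329555 = 0.19167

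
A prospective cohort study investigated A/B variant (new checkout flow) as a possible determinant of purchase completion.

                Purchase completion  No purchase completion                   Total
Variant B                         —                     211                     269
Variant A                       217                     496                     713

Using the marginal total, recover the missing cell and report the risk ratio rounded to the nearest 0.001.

0.708

The missing cell is in the exposed row: 269 − 211 = 58.
So a = 58, b = 211, c = 217, d = 496.
RR = [a/(a+b)] / [c/(c+d)] = (58/269) / (217/713) = 0.21561/0.30435 = 0.70844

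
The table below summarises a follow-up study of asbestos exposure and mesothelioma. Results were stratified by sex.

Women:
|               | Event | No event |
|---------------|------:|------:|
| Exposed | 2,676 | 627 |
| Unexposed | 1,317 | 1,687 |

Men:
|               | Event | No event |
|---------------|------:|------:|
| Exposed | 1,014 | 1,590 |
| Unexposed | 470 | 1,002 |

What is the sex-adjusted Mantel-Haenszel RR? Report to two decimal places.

1.66

RR_MH = Σ(aᵢ·n₀ᵢ/nᵢ) / Σ(cᵢ·n₁ᵢ/nᵢ), with n₁ᵢ = aᵢ+bᵢ (exposed), n₀ᵢ = cᵢ+dᵢ (unexposed), nᵢ = n₁ᵢ+n₀ᵢ.
Stratum 1 (Women): n₁ = 3303, n₀ = 3004, n = 6307; a·n₀/n = 2676·3004/6307 = 1274.5686; c·n₁/n = 1317·3303/6307 = 689.7179
Stratum 2 (Men): n₁ = 2604, n₀ = 1472, n = 4076; a·n₀/n = 1014·1472/4076 = 366.1943; c·n₁/n = 470·2604/4076 = 300.2650
RR_MH = (1274.5686 + 366.1943) / (689.7179 + 300.2650) = 1640.7629 / 989.9829 = 1.65736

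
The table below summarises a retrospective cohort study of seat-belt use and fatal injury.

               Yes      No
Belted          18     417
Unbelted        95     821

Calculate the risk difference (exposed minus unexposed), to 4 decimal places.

-0.0623

Cells: a = 18, b = 417, c = 95, d = 821.
Risk in exposed = 18/435 = 0.041379; risk in unexposed = 95/916 = 0.103712.
Risk difference = 0.041379 − 0.103712 = -0.062332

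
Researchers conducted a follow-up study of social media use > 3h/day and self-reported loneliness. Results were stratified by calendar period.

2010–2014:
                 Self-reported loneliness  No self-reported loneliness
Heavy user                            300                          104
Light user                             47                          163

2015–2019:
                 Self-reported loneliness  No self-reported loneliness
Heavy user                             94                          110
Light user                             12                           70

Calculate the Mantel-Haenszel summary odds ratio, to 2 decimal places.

8.16

OR_MH = Σ(aᵢdᵢ/nᵢ) / Σ(bᵢcᵢ/nᵢ), where nᵢ is the stratum total.
Stratum 1 (2010–2014): n = 614; a·d/n = 300·163/614 = 79.6417; b·c/n = 104·47/614 = 7.9609
Stratum 2 (2015–2019): n = 286; a·d/n = 94·70/286 = 23.0070; b·c/n = 110·12/286 = 4.6154
OR_MH = (79.6417 + 23.0070) / (7.9609 + 4.6154) = 102.6487 / 12.5763 = 8.16208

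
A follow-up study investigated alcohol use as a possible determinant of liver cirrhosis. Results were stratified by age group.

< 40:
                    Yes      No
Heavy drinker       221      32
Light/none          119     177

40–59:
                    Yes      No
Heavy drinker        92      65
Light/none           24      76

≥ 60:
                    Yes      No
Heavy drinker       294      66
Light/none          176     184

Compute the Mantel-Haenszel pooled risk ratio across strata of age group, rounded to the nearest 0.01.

1.92

RR_MH = Σ(aᵢ·n₀ᵢ/nᵢ) / Σ(cᵢ·n₁ᵢ/nᵢ), with n₁ᵢ = aᵢ+bᵢ (exposed), n₀ᵢ = cᵢ+dᵢ (unexposed), nᵢ = n₁ᵢ+n₀ᵢ.
Stratum 1 (< 40): n₁ = 253, n₀ = 296, n = 549; a·n₀/n = 221·296/549 = 119.1548; c·n₁/n = 119·253/549 = 54.8397
Stratum 2 (40–59): n₁ = 157, n₀ = 100, n = 257; a·n₀/n = 92·100/257 = 35.7977; c·n₁/n = 24·157/257 = 14.6615
Stratum 3 (≥ 60): n₁ = 360, n₀ = 360, n = 720; a·n₀/n = 294·360/720 = 147.0000; c·n₁/n = 176·360/720 = 88.0000
RR_MH = (119.1548 + 35.7977 + 147.0000) / (54.8397 + 14.6615 + 88.0000) = 301.9525 / 157.5012 = 1.91714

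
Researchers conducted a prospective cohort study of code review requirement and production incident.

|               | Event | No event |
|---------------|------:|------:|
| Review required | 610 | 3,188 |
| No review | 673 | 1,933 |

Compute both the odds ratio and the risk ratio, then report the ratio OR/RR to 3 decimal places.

0.884

Cells: a = 610, b = 3188, c = 673, d = 1933.
OR = (610·1933)/(3188·673) = 1179130/2145524 = 0.54958
Risk in exposed = 610/3798 = 0.16061; risk in unexposed = 673/2606 = 0.25825; RR = 0.62192
OR/RR = 0.54958 / 0.62192 = 0.88368
The outcome is not rare, so the OR lies further from 1 than the RR.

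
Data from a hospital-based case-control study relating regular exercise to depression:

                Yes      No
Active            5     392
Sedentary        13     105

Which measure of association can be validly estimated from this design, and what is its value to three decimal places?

0.103

Cells: a = 5, b = 392, c = 13, d = 105.
This is a hospital-based case-control study: participants were sampled on outcome status, so risks in the source population cannot be estimated directly — relative risk is not valid here. The odds ratio is the appropriate measure.
OR = (a·d)/(b·c) = (5 × 105) / (392 × 13) = 525 / 5096 = 0.10302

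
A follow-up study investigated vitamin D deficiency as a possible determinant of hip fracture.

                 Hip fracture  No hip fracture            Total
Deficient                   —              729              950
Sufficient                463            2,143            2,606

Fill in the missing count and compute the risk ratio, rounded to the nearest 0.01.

1.31

The missing cell is in the exposed row: 950 − 729 = 221.
So a = 221, b = 729, c = 463, d = 2143.
RR = [a/(a+b)] / [c/(c+d)] = (221/950) / (463/2606) = 0.23263/0.17767 = 1.30937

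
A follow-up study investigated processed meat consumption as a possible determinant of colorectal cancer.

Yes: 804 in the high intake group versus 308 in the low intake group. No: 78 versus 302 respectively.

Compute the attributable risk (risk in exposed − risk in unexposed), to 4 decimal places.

0.4066

From the description: a = 804, b = 78, c = 308, d = 302.
Risk in exposed = 804/882 = 0.911565; risk in unexposed = 308/610 = 0.504918.
Risk difference = 0.911565 − 0.504918 = 0.406647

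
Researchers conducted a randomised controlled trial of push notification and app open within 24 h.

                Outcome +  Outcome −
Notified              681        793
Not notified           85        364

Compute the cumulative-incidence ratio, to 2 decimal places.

Cells: a = 681, b = 793, c = 85, d = 364.
Risk in exposed = 681/1474 = 0.46201; risk in unexposed = 85/449 = 0.18931.
RR = 0.46201 / 0.18931 = 2.44049
The risk among the exposed is 2.44 times that among the unexposed.

2.44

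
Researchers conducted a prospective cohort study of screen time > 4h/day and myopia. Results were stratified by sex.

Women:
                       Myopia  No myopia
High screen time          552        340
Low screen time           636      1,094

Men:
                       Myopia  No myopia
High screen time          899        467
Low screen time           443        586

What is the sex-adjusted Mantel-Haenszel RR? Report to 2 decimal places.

RR_MH = Σ(aᵢ·n₀ᵢ/nᵢ) / Σ(cᵢ·n₁ᵢ/nᵢ), with n₁ᵢ = aᵢ+bᵢ (exposed), n₀ᵢ = cᵢ+dᵢ (unexposed), nᵢ = n₁ᵢ+n₀ᵢ.
Stratum 1 (Women): n₁ = 892, n₀ = 1730, n = 2622; a·n₀/n = 552·1730/2622 = 364.2105; c·n₁/n = 636·892/2622 = 216.3661
Stratum 2 (Men): n₁ = 1366, n₀ = 1029, n = 2395; a·n₀/n = 899·1029/2395 = 386.2509; c·n₁/n = 443·1366/2395 = 252.6672
RR_MH = (364.2105 + 386.2509) / (216.3661 + 252.6672) = 750.4615 / 469.0334 = 1.60002

1.60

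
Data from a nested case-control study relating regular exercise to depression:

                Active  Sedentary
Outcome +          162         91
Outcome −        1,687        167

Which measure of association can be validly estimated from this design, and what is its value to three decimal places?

0.176

Reading the table with exposure as columns: a = 162 (Active, case), b = 1687 (Active, non-case), c = 91 (Sedentary, case), d = 167.
This is a nested case-control study: participants were sampled on outcome status, so risks in the source population cannot be estimated directly — relative risk is not valid here. The odds ratio is the appropriate measure.
OR = (a·d)/(b·c) = (162 × 167) / (1687 × 91) = 27054 / 153517 = 0.17623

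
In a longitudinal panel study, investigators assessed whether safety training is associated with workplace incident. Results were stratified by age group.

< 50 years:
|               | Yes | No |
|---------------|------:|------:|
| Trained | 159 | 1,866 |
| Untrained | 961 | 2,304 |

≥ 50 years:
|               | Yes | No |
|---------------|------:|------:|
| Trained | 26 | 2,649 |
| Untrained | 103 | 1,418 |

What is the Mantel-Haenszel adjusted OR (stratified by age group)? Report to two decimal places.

OR_MH = Σ(aᵢdᵢ/nᵢ) / Σ(bᵢcᵢ/nᵢ), where nᵢ is the stratum total.
Stratum 1 (< 50 years): n = 5290; a·d/n = 159·2304/5290 = 69.2507; b·c/n = 1866·961/5290 = 338.9841
Stratum 2 (≥ 50 years): n = 4196; a·d/n = 26·1418/4196 = 8.7865; b·c/n = 2649·103/4196 = 65.0255
OR_MH = (69.2507 + 8.7865) / (338.9841 + 65.0255) = 78.0371 / 404.0096 = 0.19316

0.19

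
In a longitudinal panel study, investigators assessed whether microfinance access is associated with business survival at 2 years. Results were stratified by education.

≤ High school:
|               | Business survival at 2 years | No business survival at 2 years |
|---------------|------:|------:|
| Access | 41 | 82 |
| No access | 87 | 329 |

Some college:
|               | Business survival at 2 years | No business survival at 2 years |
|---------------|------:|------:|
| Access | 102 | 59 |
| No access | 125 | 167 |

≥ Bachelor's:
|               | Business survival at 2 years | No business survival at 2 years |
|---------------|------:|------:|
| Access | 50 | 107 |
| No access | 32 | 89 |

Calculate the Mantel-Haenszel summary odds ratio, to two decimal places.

1.88

OR_MH = Σ(aᵢdᵢ/nᵢ) / Σ(bᵢcᵢ/nᵢ), where nᵢ is the stratum total.
Stratum 1 (≤ High school): n = 539; a·d/n = 41·329/539 = 25.0260; b·c/n = 82·87/539 = 13.2356
Stratum 2 (Some college): n = 453; a·d/n = 102·167/453 = 37.6026; b·c/n = 59·125/453 = 16.2804
Stratum 3 (≥ Bachelor's): n = 278; a·d/n = 50·89/278 = 16.0072; b·c/n = 107·32/278 = 12.3165
OR_MH = (25.0260 + 37.6026 + 16.0072) / (13.2356 + 16.2804 + 12.3165) = 78.6358 / 41.8325 = 1.87978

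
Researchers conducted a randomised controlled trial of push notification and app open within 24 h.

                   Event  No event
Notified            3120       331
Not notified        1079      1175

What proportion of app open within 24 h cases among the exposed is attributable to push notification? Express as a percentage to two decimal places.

Cells: a = 3120, b = 331, c = 1079, d = 1175.
Risk in exposed = 3120/3451 = 0.90409; risk in unexposed = 1079/2254 = 0.47870.
RR = 0.90409/0.47870 = 1.88861
AR% = (RR − 1)/RR × 100 = (1.88861 − 1)/1.88861 × 100 = 47.0510%

47.05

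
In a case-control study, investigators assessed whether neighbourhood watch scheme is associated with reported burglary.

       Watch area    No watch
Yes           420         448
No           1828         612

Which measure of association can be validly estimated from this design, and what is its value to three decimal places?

Reading the table with exposure as columns: a = 420 (Watch area, case), b = 1828 (Watch area, non-case), c = 448 (No watch, case), d = 612.
This is a case-control study: participants were sampled on outcome status, so risks in the source population cannot be estimated directly — relative risk is not valid here. The odds ratio is the appropriate measure.
OR = (a·d)/(b·c) = (420 × 612) / (1828 × 448) = 257040 / 818944 = 0.31387

0.314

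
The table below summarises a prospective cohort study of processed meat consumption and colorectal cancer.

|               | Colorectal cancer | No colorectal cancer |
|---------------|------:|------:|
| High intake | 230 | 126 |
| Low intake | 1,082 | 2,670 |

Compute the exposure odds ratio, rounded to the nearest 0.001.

Cells: a = 230, b = 126, c = 1082, d = 2670.
OR = (a·d)/(b·c) = (230 × 2670) / (126 × 1082) = 614100 / 136332 = 4.50445
The odds of colorectal cancer are about 4.50 times as high in the high intake group.

4.504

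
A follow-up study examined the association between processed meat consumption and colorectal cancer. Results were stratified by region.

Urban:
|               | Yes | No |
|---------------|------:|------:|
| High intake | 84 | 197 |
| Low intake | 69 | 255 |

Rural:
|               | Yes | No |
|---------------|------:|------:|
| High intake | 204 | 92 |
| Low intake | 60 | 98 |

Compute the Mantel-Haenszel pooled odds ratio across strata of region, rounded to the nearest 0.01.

OR_MH = Σ(aᵢdᵢ/nᵢ) / Σ(bᵢcᵢ/nᵢ), where nᵢ is the stratum total.
Stratum 1 (Urban): n = 605; a·d/n = 84·255/605 = 35.4050; b·c/n = 197·69/605 = 22.4678
Stratum 2 (Rural): n = 454; a·d/n = 204·98/454 = 44.0352; b·c/n = 92·60/454 = 12.1586
OR_MH = (35.4050 + 44.0352) / (22.4678 + 12.1586) = 79.4402 / 34.6264 = 2.29421

2.29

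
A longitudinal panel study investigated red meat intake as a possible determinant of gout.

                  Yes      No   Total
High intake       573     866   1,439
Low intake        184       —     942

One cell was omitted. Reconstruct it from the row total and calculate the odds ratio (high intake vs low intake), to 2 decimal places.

The missing cell is in the unexposed row: 942 − 184 = 758.
So a = 573, b = 866, c = 184, d = 758.
OR = (a·d)/(b·c) = (573 × 758) / (866 × 184) = 434334 / 159344 = 2.72576

2.73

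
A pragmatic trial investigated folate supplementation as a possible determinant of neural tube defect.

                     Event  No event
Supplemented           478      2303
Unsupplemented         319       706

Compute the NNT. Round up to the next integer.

Risk in treated group = 478/2781 = 0.17188; risk in control = 319/1025 = 0.31122.
Absolute risk reduction = 0.31122 − 0.17188 = 0.13934
NNT = 1 / ARR = 1 / 0.13934 = 7.177 → round up → 8

8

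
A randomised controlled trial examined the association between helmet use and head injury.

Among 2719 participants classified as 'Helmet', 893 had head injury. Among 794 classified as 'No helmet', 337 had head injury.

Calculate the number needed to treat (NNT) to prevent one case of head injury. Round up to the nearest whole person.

Risk in treated group = 893/2719 = 0.32843; risk in control = 337/794 = 0.42443.
Absolute risk reduction = 0.42443 − 0.32843 = 0.09600
NNT = 1 / ARR = 1 / 0.09600 = 10.416 → round up → 11

11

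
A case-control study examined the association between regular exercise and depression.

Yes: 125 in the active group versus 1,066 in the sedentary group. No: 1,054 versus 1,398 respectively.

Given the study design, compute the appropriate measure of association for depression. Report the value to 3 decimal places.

From the description: a = 125, b = 1054, c = 1066, d = 1398.
This is a case-control study: participants were sampled on outcome status, so risks in the source population cannot be estimated directly — relative risk is not valid here. The odds ratio is the appropriate measure.
OR = (a·d)/(b·c) = (125 × 1398) / (1054 × 1066) = 174750 / 1123564 = 0.15553

0.156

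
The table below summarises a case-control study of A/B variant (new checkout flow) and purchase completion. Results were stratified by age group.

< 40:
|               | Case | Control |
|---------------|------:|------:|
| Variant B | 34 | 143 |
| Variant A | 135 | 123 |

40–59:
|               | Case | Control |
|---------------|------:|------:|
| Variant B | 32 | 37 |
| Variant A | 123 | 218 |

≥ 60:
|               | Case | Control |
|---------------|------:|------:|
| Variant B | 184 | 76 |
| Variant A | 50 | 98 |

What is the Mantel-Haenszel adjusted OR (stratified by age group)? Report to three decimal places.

1.093

OR_MH = Σ(aᵢdᵢ/nᵢ) / Σ(bᵢcᵢ/nᵢ), where nᵢ is the stratum total.
Stratum 1 (< 40): n = 435; a·d/n = 34·123/435 = 9.6138; b·c/n = 143·135/435 = 44.3793
Stratum 2 (40–59): n = 410; a·d/n = 32·218/410 = 17.0146; b·c/n = 37·123/410 = 11.1000
Stratum 3 (≥ 60): n = 408; a·d/n = 184·98/408 = 44.1961; b·c/n = 76·50/408 = 9.3137
OR_MH = (9.6138 + 17.0146 + 44.1961) / (44.3793 + 11.1000 + 9.3137) = 70.8245 / 64.7930 = 1.09309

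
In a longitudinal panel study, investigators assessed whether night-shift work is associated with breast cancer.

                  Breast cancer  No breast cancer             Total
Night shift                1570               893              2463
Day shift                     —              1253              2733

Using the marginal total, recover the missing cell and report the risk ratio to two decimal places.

The missing cell is in the unexposed row: 2733 − 1253 = 1480.
So a = 1570, b = 893, c = 1480, d = 1253.
RR = [a/(a+b)] / [c/(c+d)] = (1570/2463) / (1480/2733) = 0.63743/0.54153 = 1.17710

1.18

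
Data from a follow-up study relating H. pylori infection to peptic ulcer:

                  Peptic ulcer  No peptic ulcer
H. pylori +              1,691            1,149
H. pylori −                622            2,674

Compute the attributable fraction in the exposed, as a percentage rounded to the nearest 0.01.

Cells: a = 1691, b = 1149, c = 622, d = 2674.
Risk in exposed = 1691/2840 = 0.59542; risk in unexposed = 622/3296 = 0.18871.
RR = 0.59542/0.18871 = 3.15517
AR% = (RR − 1)/RR × 100 = (3.15517 − 1)/3.15517 × 100 = 68.3059%

68.31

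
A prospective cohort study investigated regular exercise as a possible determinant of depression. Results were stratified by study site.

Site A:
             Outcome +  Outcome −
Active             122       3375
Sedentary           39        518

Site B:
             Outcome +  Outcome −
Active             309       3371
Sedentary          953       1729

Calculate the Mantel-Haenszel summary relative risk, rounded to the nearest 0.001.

RR_MH = Σ(aᵢ·n₀ᵢ/nᵢ) / Σ(cᵢ·n₁ᵢ/nᵢ), with n₁ᵢ = aᵢ+bᵢ (exposed), n₀ᵢ = cᵢ+dᵢ (unexposed), nᵢ = n₁ᵢ+n₀ᵢ.
Stratum 1 (Site A): n₁ = 3497, n₀ = 557, n = 4054; a·n₀/n = 122·557/4054 = 16.7622; c·n₁/n = 39·3497/4054 = 33.6416
Stratum 2 (Site B): n₁ = 3680, n₀ = 2682, n = 6362; a·n₀/n = 309·2682/6362 = 130.2638; c·n₁/n = 953·3680/6362 = 551.2480
RR_MH = (16.7622 + 130.2638) / (33.6416 + 551.2480) = 147.0260 / 584.8896 = 0.25137

0.251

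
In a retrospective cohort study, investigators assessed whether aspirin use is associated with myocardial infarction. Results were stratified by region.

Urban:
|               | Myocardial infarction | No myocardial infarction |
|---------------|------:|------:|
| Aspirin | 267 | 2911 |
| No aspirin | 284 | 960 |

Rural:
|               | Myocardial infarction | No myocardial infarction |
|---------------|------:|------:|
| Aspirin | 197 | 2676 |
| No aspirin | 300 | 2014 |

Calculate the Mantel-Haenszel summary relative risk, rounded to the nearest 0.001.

RR_MH = Σ(aᵢ·n₀ᵢ/nᵢ) / Σ(cᵢ·n₁ᵢ/nᵢ), with n₁ᵢ = aᵢ+bᵢ (exposed), n₀ᵢ = cᵢ+dᵢ (unexposed), nᵢ = n₁ᵢ+n₀ᵢ.
Stratum 1 (Urban): n₁ = 3178, n₀ = 1244, n = 4422; a·n₀/n = 267·1244/4422 = 75.1126; c·n₁/n = 284·3178/4422 = 204.1049
Stratum 2 (Rural): n₁ = 2873, n₀ = 2314, n = 5187; a·n₀/n = 197·2314/5187 = 87.8847; c·n₁/n = 300·2873/5187 = 166.1654
RR_MH = (75.1126 + 87.8847) / (204.1049 + 166.1654) = 162.9973 / 370.2703 = 0.44021

0.440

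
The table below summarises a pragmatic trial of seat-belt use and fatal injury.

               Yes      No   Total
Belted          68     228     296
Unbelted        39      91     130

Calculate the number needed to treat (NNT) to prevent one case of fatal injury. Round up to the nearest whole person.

15

Risk in treated group = 68/296 = 0.22973; risk in control = 39/130 = 0.30000.
Absolute risk reduction = 0.30000 − 0.22973 = 0.07027
NNT = 1 / ARR = 1 / 0.07027 = 14.231 → round up → 15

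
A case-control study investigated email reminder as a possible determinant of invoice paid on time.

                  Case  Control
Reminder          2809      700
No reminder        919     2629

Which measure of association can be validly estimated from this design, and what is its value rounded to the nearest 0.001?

Cells: a = 2809, b = 700, c = 919, d = 2629.
This is a case-control study: participants were sampled on outcome status, so risks in the source population cannot be estimated directly — relative risk is not valid here. The odds ratio is the appropriate measure.
OR = (a·d)/(b·c) = (2809 × 2629) / (700 × 919) = 7384861 / 643300 = 11.47965

11.480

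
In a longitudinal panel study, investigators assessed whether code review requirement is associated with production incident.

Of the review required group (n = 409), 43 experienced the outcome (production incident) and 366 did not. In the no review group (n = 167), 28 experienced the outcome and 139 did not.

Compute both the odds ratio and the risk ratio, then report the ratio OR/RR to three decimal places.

From the description: a = 43, b = 366, c = 28, d = 139.
OR = (43·139)/(366·28) = 5977/10248 = 0.58324
Risk in exposed = 43/409 = 0.10513; risk in unexposed = 28/167 = 0.16766; RR = 0.62705
OR/RR = 0.58324 / 0.62705 = 0.93012
The outcome is not rare, so the OR lies further from 1 than the RR.

0.930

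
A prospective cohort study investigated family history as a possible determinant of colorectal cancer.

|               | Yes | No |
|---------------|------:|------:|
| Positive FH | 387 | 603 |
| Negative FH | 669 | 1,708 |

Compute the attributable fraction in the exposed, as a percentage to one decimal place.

Cells: a = 387, b = 603, c = 669, d = 1708.
Risk in exposed = 387/990 = 0.39091; risk in unexposed = 669/2377 = 0.28145.
RR = 0.39091/0.28145 = 1.38893
AR% = (RR − 1)/RR × 100 = (1.38893 − 1)/1.38893 × 100 = 28.0019%

28.0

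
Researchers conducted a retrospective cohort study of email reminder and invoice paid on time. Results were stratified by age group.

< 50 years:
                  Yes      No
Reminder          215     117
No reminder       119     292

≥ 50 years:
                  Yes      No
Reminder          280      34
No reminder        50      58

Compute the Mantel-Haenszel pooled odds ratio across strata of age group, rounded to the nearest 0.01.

5.40

OR_MH = Σ(aᵢdᵢ/nᵢ) / Σ(bᵢcᵢ/nᵢ), where nᵢ is the stratum total.
Stratum 1 (< 50 years): n = 743; a·d/n = 215·292/743 = 84.4953; b·c/n = 117·119/743 = 18.7389
Stratum 2 (≥ 50 years): n = 422; a·d/n = 280·58/422 = 38.4834; b·c/n = 34·50/422 = 4.0284
OR_MH = (84.4953 + 38.4834) / (18.7389 + 4.0284) = 122.9787 / 22.7673 = 5.40154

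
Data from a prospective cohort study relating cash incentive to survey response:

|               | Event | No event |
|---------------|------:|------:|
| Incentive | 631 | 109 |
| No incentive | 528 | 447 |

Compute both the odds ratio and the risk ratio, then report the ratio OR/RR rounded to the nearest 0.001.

Cells: a = 631, b = 109, c = 528, d = 447.
OR = (631·447)/(109·528) = 282057/57552 = 4.90091
Risk in exposed = 631/740 = 0.85270; risk in unexposed = 528/975 = 0.54154; RR = 1.57459
OR/RR = 4.90091 / 1.57459 = 3.11249
The outcome is not rare, so the OR lies further from 1 than the RR.

3.112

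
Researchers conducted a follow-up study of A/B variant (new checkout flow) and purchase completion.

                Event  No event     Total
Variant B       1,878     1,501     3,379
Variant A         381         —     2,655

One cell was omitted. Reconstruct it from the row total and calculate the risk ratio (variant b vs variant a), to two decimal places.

3.87

The missing cell is in the unexposed row: 2655 − 381 = 2274.
So a = 1878, b = 1501, c = 381, d = 2274.
RR = [a/(a+b)] / [c/(c+d)] = (1878/3379) / (381/2655) = 0.55579/0.14350 = 3.87300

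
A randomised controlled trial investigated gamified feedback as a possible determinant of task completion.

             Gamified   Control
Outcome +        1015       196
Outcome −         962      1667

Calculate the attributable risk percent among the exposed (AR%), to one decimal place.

79.5

Reading the table with exposure as columns: a = 1015 (Gamified, case), b = 962 (Gamified, non-case), c = 196 (Control, case), d = 1667.
Risk in exposed = 1015/1977 = 0.51340; risk in unexposed = 196/1863 = 0.10521.
RR = 0.51340/0.10521 = 4.87996
AR% = (RR − 1)/RR × 100 = (4.87996 − 1)/4.87996 × 100 = 79.5080%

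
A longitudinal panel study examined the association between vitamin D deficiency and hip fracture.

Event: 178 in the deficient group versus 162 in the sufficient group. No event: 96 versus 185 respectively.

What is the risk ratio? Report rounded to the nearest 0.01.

From the description: a = 178, b = 96, c = 162, d = 185.
Risk in exposed = 178/274 = 0.64964; risk in unexposed = 162/347 = 0.46686.
RR = 0.64964 / 0.46686 = 1.39150
The risk among the exposed is 1.39 times that among the unexposed.

1.39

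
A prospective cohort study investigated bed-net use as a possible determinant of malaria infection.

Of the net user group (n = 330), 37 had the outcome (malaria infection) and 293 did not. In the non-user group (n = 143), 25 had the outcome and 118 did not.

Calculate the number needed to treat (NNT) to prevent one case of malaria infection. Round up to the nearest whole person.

16

Risk in treated group = 37/330 = 0.11212; risk in control = 25/143 = 0.17483.
Absolute risk reduction = 0.17483 − 0.11212 = 0.06270
NNT = 1 / ARR = 1 / 0.06270 = 15.948 → round up → 16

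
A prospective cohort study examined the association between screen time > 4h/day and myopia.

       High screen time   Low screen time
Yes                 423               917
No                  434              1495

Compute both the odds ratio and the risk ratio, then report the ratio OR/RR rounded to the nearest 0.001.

Reading the table with exposure as columns: a = 423 (High screen time, case), b = 434 (High screen time, non-case), c = 917 (Low screen time, case), d = 1495.
OR = (423·1495)/(434·917) = 632385/397978 = 1.58899
Risk in exposed = 423/857 = 0.49358; risk in unexposed = 917/2412 = 0.38018; RR = 1.29828
OR/RR = 1.58899 / 1.29828 = 1.22393
The outcome is not rare, so the OR lies further from 1 than the RR.

1.224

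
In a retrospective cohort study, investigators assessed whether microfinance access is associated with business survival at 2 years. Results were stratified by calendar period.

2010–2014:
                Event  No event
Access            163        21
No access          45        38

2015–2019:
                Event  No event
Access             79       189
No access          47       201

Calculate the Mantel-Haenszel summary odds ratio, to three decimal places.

2.600

OR_MH = Σ(aᵢdᵢ/nᵢ) / Σ(bᵢcᵢ/nᵢ), where nᵢ is the stratum total.
Stratum 1 (2010–2014): n = 267; a·d/n = 163·38/267 = 23.1985; b·c/n = 21·45/267 = 3.5393
Stratum 2 (2015–2019): n = 516; a·d/n = 79·201/516 = 30.7733; b·c/n = 189·47/516 = 17.2151
OR_MH = (23.1985 + 30.7733) / (3.5393 + 17.2151) = 53.9718 / 20.7544 = 2.60049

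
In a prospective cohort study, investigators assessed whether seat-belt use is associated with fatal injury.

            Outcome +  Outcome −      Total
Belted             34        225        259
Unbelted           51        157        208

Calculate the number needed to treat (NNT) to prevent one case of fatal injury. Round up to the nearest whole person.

Risk in treated group = 34/259 = 0.13127; risk in control = 51/208 = 0.24519.
Absolute risk reduction = 0.24519 − 0.13127 = 0.11392
NNT = 1 / ARR = 1 / 0.11392 = 8.778 → round up → 9

9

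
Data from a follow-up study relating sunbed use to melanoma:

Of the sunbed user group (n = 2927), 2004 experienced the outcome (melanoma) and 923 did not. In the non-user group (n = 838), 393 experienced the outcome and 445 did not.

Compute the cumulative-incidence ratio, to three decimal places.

1.460

From the description: a = 2004, b = 923, c = 393, d = 445.
Risk in exposed = 2004/2927 = 0.68466; risk in unexposed = 393/838 = 0.46897.
RR = 0.68466 / 0.46897 = 1.45991
The risk among the exposed is 1.46 times that among the unexposed.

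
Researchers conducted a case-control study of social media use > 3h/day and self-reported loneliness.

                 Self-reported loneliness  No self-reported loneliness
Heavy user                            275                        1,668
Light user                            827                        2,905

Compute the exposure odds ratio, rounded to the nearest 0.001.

Cells: a = 275, b = 1668, c = 827, d = 2905.
OR = (a·d)/(b·c) = (275 × 2905) / (1668 × 827) = 798875 / 1379436 = 0.57913
Exposure is associated with lower odds of self-reported loneliness (OR = 0.58 < 1).

0.579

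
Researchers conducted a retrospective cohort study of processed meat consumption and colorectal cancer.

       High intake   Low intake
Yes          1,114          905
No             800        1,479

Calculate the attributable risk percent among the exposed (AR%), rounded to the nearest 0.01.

34.78

Reading the table with exposure as columns: a = 1114 (High intake, case), b = 800 (High intake, non-case), c = 905 (Low intake, case), d = 1479.
Risk in exposed = 1114/1914 = 0.58203; risk in unexposed = 905/2384 = 0.37961.
RR = 0.58203/0.37961 = 1.53321
AR% = (RR − 1)/RR × 100 = (1.53321 − 1)/1.53321 × 100 = 34.7773%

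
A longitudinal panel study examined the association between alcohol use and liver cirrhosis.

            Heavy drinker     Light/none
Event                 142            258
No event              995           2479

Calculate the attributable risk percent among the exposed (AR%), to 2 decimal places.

Reading the table with exposure as columns: a = 142 (Heavy drinker, case), b = 995 (Heavy drinker, non-case), c = 258 (Light/none, case), d = 2479.
Risk in exposed = 142/1137 = 0.12489; risk in unexposed = 258/2737 = 0.09426.
RR = 0.12489/0.09426 = 1.32490
AR% = (RR − 1)/RR × 100 = (1.32490 − 1)/1.32490 × 100 = 24.5226%

24.52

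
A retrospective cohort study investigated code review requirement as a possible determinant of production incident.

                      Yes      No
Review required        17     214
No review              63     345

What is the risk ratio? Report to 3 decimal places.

Cells: a = 17, b = 214, c = 63, d = 345.
Risk in exposed = 17/231 = 0.07359; risk in unexposed = 63/408 = 0.15441.
RR = 0.07359 / 0.15441 = 0.47660
The risk is 52% lower among the exposed than among the unexposed.

0.477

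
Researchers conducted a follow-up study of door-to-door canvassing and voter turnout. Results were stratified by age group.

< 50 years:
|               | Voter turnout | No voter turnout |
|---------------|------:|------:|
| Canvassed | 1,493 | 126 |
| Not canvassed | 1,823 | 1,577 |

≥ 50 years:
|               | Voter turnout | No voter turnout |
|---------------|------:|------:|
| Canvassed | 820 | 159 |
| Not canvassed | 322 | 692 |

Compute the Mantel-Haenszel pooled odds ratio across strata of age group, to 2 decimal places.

OR_MH = Σ(aᵢdᵢ/nᵢ) / Σ(bᵢcᵢ/nᵢ), where nᵢ is the stratum total.
Stratum 1 (< 50 years): n = 5019; a·d/n = 1493·1577/5019 = 469.1096; b·c/n = 126·1823/5019 = 45.7657
Stratum 2 (≥ 50 years): n = 1993; a·d/n = 820·692/1993 = 284.7165; b·c/n = 159·322/1993 = 25.6889
OR_MH = (469.1096 + 284.7165) / (45.7657 + 25.6889) = 753.8261 / 71.4546 = 10.54972

10.55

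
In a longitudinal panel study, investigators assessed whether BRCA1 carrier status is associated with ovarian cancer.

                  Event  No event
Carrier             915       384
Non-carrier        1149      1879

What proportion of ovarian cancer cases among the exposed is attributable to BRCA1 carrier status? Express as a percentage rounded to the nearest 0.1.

Cells: a = 915, b = 384, c = 1149, d = 1879.
Risk in exposed = 915/1299 = 0.70439; risk in unexposed = 1149/3028 = 0.37946.
RR = 0.70439/0.37946 = 1.85630
AR% = (RR − 1)/RR × 100 = (1.85630 − 1)/1.85630 × 100 = 46.1294%

46.1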